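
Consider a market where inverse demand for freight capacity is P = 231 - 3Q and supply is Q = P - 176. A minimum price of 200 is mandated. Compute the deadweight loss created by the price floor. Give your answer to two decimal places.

Rewriting supply in inverse form: P = 176 + Q.
Without the control, 231 - 3Q = 176 + Q so Q* = 13.75 and P* = 189.75.
At the floor price 200, quantity demanded is (231 - 200)/3 = 10.3333; demand is the short side, so Q = 10.3333 trades at P = 200.
At Q = 10.3333 the demand price is 200 and the supply price is 186.3333. Deadweight loss is the triangle between the curves from 10.3333 to 13.75: (1/2)(200 - 186.3333)(13.75 - 10.3333) = 23.3472.

23.35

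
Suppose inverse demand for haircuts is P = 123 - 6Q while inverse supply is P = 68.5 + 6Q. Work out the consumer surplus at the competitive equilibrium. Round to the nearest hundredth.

Equilibrium: 123 - 6Q = 68.5 + 6Q, so Q* = 4.5417 and P* = 95.75.
Consumer surplus is the triangle under demand above P*: (1/2)(4.5417)(123 - 95.75) = (1/2)(4.5417)(27.25) = 61.8802.

61.88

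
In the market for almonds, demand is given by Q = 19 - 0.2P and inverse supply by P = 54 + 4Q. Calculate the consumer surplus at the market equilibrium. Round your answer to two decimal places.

Rewriting demand in inverse form: P = 95 - 5Q.
Set 95 - 5Q = 54 + 4Q, which gives 41 = 9Q, so Q* = 4.5556 and P* = 95 - 5(4.5556) = 72.2222.
Consumer surplus is the triangle under demand above P*: (1/2)(4.5556)(95 - 72.2222) = (1/2)(4.5556)(22.7778) = 51.8827.

51.88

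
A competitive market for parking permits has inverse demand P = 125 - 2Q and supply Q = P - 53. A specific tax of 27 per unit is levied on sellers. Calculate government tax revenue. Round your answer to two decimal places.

Rewriting supply in inverse form: P = 53 + Q.
Pre-tax equilibrium: 125 - 2Q = 53 + Q gives Q* = 24, P* = 77.
With the tax, sellers need 27 more per unit: 125 - 2Q = 53 + Q + 27, so Q_t = 15. Buyers pay P_b = 95; sellers receive P_s = P_b - 27 = 68.
Revenue is the tax times quantity traded: 27 x 15 = 405.

405.00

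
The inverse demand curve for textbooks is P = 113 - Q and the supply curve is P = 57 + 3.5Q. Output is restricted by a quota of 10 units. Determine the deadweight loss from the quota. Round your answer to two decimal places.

13.44

Without the quota, 113 - Q = 57 + 3.5Q gives Q* = 12.4444.
At Q = 10 the demand price is 113 - (10) = 103 and the supply price is 57 + 3.5(10) = 92.
DWL = (1/2)(gap between curves at 10) x (Q* - 10) = (1/2)(11)(2.4444) = 13.4444.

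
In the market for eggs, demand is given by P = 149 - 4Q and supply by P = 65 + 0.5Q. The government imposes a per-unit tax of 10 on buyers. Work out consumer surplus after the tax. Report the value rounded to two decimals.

Pre-tax equilibrium: 149 - 4Q = 65 + 0.5Q gives Q* = 18.6667, P* = 74.3333.
With the tax, buyers' net willingness to pay falls by 10: (149 - 10) - 4Q = 65 + 0.5Q, so Q_t = 16.4444. Buyers pay P_b = 83.2222; sellers receive P_s = P_b - 10 = 73.2222.
Consumer surplus is the triangle under demand above P_b: (1/2)(16.4444)(149 - 83.2222) = 540.8395.

540.84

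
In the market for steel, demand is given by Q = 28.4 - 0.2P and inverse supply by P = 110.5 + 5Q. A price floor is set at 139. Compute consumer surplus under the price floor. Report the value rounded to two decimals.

0.90

Rewriting demand in inverse form: P = 142 - 5Q.
Without the control, 142 - 5Q = 110.5 + 5Q so Q* = 3.15 and P* = 126.25.
At P = 139, buyers demand (142 - 139)/5 = 0.6 while sellers would supply more, so the quantity traded is 0.6 at price 139.
CS is the triangle under demand above 139: (1/2)(0.6)(142 - 139) = 0.9.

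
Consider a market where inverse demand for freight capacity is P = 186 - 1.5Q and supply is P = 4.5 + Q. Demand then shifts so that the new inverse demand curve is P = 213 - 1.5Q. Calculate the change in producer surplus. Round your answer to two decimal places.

Initial equilibrium: Q_0 = 72.6, P_0 = 77.1; CS_0 = (1/2)(72.6)(108.9) = 3953.07, PS_0 = (1/2)(72.6)(72.6) = 2635.38.
New equilibrium: 213 - 1.5Q = 4.5 + Q gives Q_1 = 83.4, P_1 = 87.9; CS_1 = 5216.67, PS_1 = 3477.78.
Change in producer surplus = 3477.78 - 2635.38 = 842.4.

842.40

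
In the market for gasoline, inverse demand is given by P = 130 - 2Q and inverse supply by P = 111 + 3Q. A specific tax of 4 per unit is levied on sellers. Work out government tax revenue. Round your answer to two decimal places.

12.00

Pre-tax equilibrium: 130 - 2Q = 111 + 3Q gives Q* = 3.8, P* = 122.4.
A tax on sellers shifts supply up by 4: 130 - 2Q = 111 + 3Q + 4, so Q_t = 3. Buyers pay P_b = 124; sellers receive P_s = P_b - 4 = 120.
Revenue is the tax times quantity traded: 4 x 3 = 12.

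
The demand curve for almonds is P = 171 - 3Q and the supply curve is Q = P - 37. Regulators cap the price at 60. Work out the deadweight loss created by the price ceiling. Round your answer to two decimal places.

Rewriting supply in inverse form: P = 37 + Q.
Without the control, 171 - 3Q = 37 + Q so Q* = 33.5 and P* = 70.5.
At the ceiling price 60, quantity supplied is (60 - 37)/1 = 23; supply is the short side, so Q = 23 trades at P = 60.
The lost-trades triangle has base Q* - 23 = 10.5 and height equal to the gap between the curves at Q = 23, which is 102 - 60 = 42. DWL = (1/2)(10.5)(42) = 220.5.

220.50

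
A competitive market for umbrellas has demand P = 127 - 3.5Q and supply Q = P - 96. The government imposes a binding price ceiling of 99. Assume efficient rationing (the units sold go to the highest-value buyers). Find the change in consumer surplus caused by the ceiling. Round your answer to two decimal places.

Rewriting supply in inverse form: P = 96 + Q.
Without the control, 127 - 3.5Q = 96 + Q so Q* = 6.8889 and P* = 102.8889.
At the ceiling price 99, quantity supplied is (99 - 96)/1 = 3; supply is the short side, so Q = 3 trades at P = 99.
CS goes from (1/2)(6.8889)(24.1111) = 83.0494 to 68.25 (computed as (127 - 99)(3) - (1/2)(3.5)(3)^2), a change of -14.7994.

-14.80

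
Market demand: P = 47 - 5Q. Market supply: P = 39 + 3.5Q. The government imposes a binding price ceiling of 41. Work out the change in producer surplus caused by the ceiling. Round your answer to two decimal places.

Free-market equilibrium: 47 - 5Q = 39 + 3.5Q gives Q* = 0.9412, P* = 42.2941.
At P = 41, sellers supply (41 - 39)/3.5 = 0.5714 while buyers want more, so the quantity traded is 0.5714 at price 41.
PS goes from (1/2)(0.9412)(3.2941) = 1.5502 to 0.5714 (computed as (41 - 39)(0.5714) - (1/2)(3.5)(0.5714)^2), a change of -0.9787.

-0.98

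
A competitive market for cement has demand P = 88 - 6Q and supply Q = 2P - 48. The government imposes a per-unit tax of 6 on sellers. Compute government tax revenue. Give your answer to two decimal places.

Rewriting supply in inverse form: P = 24 + 0.5Q.
Without the tax, 88 - 6Q = 24 + 0.5Q so Q* = 9.8462 and P* = 28.9231.
A tax on sellers shifts supply up by 6: 88 - 6Q = 24 + 0.5Q + 6, so Q_t = 8.9231. Buyers pay P_b = 34.4615; sellers receive P_s = P_b - 6 = 28.4615.
Revenue is the tax times quantity traded: 6 x 8.9231 = 53.5385.

53.54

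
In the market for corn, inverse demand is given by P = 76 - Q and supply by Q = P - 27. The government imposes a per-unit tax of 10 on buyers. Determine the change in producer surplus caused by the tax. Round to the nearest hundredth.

Rewriting supply in inverse form: P = 27 + Q.
Without the tax, 76 - Q = 27 + Q so Q* = 24.5 and P* = 51.5.
A tax on buyers shifts demand down by 10: (76 - 10) - Q = 27 + Q, so Q_t = 19.5. Buyers pay P_b = 56.5; sellers receive P_s = P_b - 10 = 46.5.
Producers lose the trapezoid between P_s and P* out to Q_t plus the triangle from Q_t to Q*: change in PS = 190.125 - 300.125 = -110.

-110.00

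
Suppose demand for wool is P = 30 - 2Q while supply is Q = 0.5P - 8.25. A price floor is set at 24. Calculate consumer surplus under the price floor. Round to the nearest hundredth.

Rewriting supply in inverse form: P = 16.5 + 2Q.
Free-market equilibrium: 30 - 2Q = 16.5 + 2Q gives Q* = 3.375, P* = 23.25.
At the floor price 24, quantity demanded is (30 - 24)/2 = 3; demand is the short side, so Q = 3 trades at P = 24.
CS is the triangle under demand above 24: (1/2)(3)(30 - 24) = 9.

9.00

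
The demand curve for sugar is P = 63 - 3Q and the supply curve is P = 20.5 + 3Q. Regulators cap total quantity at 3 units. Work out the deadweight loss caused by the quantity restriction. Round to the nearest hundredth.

Without the quota, 63 - 3Q = 20.5 + 3Q gives Q* = 7.0833.
At Q = 3 the demand price is 63 - 3(3) = 54 and the supply price is 20.5 + 3(3) = 29.5.
Deadweight loss is the triangle between the curves from 3 to 7.0833: (1/2)(54 - 29.5)(7.0833 - 3) = 50.0208.

50.02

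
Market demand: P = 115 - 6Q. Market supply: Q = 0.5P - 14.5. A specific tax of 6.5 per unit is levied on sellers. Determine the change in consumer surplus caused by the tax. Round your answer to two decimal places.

-50.43

Rewriting supply in inverse form: P = 29 + 2Q.
Without the tax, 115 - 6Q = 29 + 2Q so Q* = 10.75 and P* = 50.5.
With the tax, sellers need 6.5 more per unit: 115 - 6Q = 29 + 2Q + 6.5, so Q_t = 9.9375. Buyers pay P_b = 55.375; sellers receive P_s = P_b - 6.5 = 48.875.
CS falls from (1/2)(10.75)(64.5) = 346.6875 to (1/2)(9.9375)(59.625) = 296.2617, a change of -50.4258.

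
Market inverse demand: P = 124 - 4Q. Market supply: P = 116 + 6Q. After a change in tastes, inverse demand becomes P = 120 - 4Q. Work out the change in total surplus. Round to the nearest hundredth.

Initial equilibrium: Q_0 = 0.8, P_0 = 120.8; CS_0 = (1/2)(0.8)(3.2) = 1.28, PS_0 = (1/2)(0.8)(4.8) = 1.92.
New equilibrium: 120 - 4Q = 116 + 6Q gives Q_1 = 0.4, P_1 = 118.4; CS_1 = 0.32, PS_1 = 0.48.
Change in total surplus = (0.32 + 0.48) - (1.28 + 1.92) = -2.4.

-2.40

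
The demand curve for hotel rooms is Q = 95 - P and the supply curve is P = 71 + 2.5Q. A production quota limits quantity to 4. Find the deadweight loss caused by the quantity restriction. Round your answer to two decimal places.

14.29

Rewriting demand in inverse form: P = 95 - Q.
Unrestricted equilibrium: Q* = (95 - 71)/(1 + 2.5) = 6.8571.
At Q = 4 the demand price is 95 - (4) = 91 and the supply price is 71 + 2.5(4) = 81.
DWL = (1/2)(gap between curves at 4) x (Q* - 4) = (1/2)(10)(2.8571) = 14.2857.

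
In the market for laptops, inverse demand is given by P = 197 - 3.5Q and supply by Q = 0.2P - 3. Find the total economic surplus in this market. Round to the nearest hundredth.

Rewriting supply in inverse form: P = 15 + 5Q.
Equilibrium: 197 - 3.5Q = 15 + 5Q, so Q* = 21.4118 and P* = 122.0588.
CS = (1/2)(21.4118)(74.9412) = 802.3114 and PS = (1/2)(21.4118)(107.0588) = 1146.1592, so total surplus = 1948.4706.

1948.47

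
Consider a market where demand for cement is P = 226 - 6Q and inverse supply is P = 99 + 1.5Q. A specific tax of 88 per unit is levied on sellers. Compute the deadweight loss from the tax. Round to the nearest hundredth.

516.27

Pre-tax equilibrium: 226 - 6Q = 99 + 1.5Q gives Q* = 16.9333, P* = 124.4.
With the tax, sellers need 88 more per unit: 226 - 6Q = 99 + 1.5Q + 88, so Q_t = 5.2. Buyers pay P_b = 194.8; sellers receive P_s = P_b - 88 = 106.8.
Deadweight loss is the triangle between the curves from Q_t to Q*: (1/2)(16.9333 - 5.2)(88) = 516.2667.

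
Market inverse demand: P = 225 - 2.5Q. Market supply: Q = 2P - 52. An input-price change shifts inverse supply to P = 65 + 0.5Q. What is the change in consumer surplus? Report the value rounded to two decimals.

Rewriting supply in inverse form: P = 26 + 0.5Q.
Initial equilibrium: Q_0 = 66.3333, P_0 = 59.1667; CS_0 = (1/2)(66.3333)(165.8333) = 5500.1389, PS_0 = (1/2)(66.3333)(33.1667) = 1100.0278.
New equilibrium: 225 - 2.5Q = 65 + 0.5Q gives Q_1 = 53.3333, P_1 = 91.6667; CS_1 = 3555.5556, PS_1 = 711.1111.
Change in consumer surplus = 3555.5556 - 5500.1389 = -1944.5833.

-1944.58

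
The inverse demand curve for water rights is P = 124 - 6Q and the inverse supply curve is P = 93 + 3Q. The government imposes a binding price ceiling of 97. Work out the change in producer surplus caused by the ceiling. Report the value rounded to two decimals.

Free-market equilibrium: 124 - 6Q = 93 + 3Q gives Q* = 3.4444, P* = 103.3333.
At the ceiling price 97, quantity supplied is (97 - 93)/3 = 1.3333; supply is the short side, so Q = 1.3333 trades at P = 97.
PS goes from (1/2)(3.4444)(10.3333) = 17.7963 to 2.6667 (computed as (97 - 93)(1.3333) - (1/2)(3)(1.3333)^2), a change of -15.1296.

-15.13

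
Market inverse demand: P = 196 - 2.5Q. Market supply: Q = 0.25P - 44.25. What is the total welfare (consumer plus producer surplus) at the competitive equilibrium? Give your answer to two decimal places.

27.77

Rewriting supply in inverse form: P = 177 + 4Q.
Setting demand equal to supply, 19 = 6.5Q, so Q* = 2.9231 and P* = 188.6923.
CS = (1/2)(2.9231)(7.3077) = 10.6805 and PS = (1/2)(2.9231)(11.6923) = 17.0888, so total surplus = 27.7692.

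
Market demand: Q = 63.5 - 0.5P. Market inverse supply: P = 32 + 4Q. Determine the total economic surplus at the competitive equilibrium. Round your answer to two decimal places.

752.08

Rewriting demand in inverse form: P = 127 - 2Q.
Equilibrium: 127 - 2Q = 32 + 4Q, so Q* = 15.8333 and P* = 95.3333.
CS = (1/2)(15.8333)(31.6667) = 250.6944 and PS = (1/2)(15.8333)(63.3333) = 501.3889, so total surplus = 752.0833.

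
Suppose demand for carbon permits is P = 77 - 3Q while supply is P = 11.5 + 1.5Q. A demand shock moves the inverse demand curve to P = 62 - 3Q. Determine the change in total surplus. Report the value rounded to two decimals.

Initial equilibrium: Q_0 = 14.5556, P_0 = 33.3333; CS_0 = (1/2)(14.5556)(43.6667) = 317.7963, PS_0 = (1/2)(14.5556)(21.8333) = 158.8981.
New equilibrium: 62 - 3Q = 11.5 + 1.5Q gives Q_1 = 11.2222, P_1 = 28.3333; CS_1 = 188.9074, PS_1 = 94.4537.
Change in total surplus = (188.9074 + 94.4537) - (317.7963 + 158.8981) = -193.3333.

-193.33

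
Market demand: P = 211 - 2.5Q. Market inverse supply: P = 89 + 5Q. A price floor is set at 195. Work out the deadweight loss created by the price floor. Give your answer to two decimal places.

Without the control, 211 - 2.5Q = 89 + 5Q so Q* = 16.2667 and P* = 170.3333.
At the floor price 195, quantity demanded is (211 - 195)/2.5 = 6.4; demand is the short side, so Q = 6.4 trades at P = 195.
At Q = 6.4 the demand price is 195 and the supply price is 121. Deadweight loss is the triangle between the curves from 6.4 to 16.2667: (1/2)(195 - 121)(16.2667 - 6.4) = 365.0667.

365.07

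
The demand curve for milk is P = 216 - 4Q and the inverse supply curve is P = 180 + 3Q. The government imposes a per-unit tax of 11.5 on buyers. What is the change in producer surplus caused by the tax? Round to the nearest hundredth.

Pre-tax equilibrium: 216 - 4Q = 180 + 3Q gives Q* = 5.1429, P* = 195.4286.
With the tax, buyers' net willingness to pay falls by 11.5: (216 - 11.5) - 4Q = 180 + 3Q, so Q_t = 3.5. Buyers pay P_b = 202; sellers receive P_s = P_b - 11.5 = 190.5.
PS falls from (1/2)(5.1429)(15.4286) = 39.6735 to (1/2)(3.5)(10.5) = 18.375, a change of -21.2985.

-21.30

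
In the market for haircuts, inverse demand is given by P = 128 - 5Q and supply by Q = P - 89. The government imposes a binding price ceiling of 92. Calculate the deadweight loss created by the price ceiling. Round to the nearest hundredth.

36.75

Rewriting supply in inverse form: P = 89 + Q.
Without the control, 128 - 5Q = 89 + Q so Q* = 6.5 and P* = 95.5.
At the ceiling price 92, quantity supplied is (92 - 89)/1 = 3; supply is the short side, so Q = 3 trades at P = 92.
At Q = 3 the demand price is 113 and the supply price is 92. Deadweight loss is the triangle between the curves from 3 to 6.5: (1/2)(113 - 92)(6.5 - 3) = 36.75.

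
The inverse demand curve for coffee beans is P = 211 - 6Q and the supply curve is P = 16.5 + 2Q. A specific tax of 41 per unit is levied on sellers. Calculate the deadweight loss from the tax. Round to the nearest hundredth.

Pre-tax equilibrium: 211 - 6Q = 16.5 + 2Q gives Q* = 24.3125, P* = 65.125.
A tax on sellers shifts supply up by 41: 211 - 6Q = 16.5 + 2Q + 41, so Q_t = 19.1875. Buyers pay P_b = 95.875; sellers receive P_s = P_b - 41 = 54.875.
Deadweight loss is the triangle between the curves from Q_t to Q*: (1/2)(24.3125 - 19.1875)(41) = 105.0625.

105.06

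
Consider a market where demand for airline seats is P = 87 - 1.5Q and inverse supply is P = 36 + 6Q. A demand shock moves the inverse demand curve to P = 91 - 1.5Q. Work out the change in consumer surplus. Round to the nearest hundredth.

Initial equilibrium: Q_0 = 6.8, P_0 = 76.8; CS_0 = (1/2)(6.8)(10.2) = 34.68, PS_0 = (1/2)(6.8)(40.8) = 138.72.
New equilibrium: 91 - 1.5Q = 36 + 6Q gives Q_1 = 7.3333, P_1 = 80; CS_1 = 40.3333, PS_1 = 161.3333.
Change in consumer surplus = 40.3333 - 34.68 = 5.6533.

5.65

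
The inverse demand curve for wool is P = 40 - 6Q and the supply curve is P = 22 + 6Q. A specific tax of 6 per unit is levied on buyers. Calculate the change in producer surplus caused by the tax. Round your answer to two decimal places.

Pre-tax equilibrium: 40 - 6Q = 22 + 6Q gives Q* = 1.5, P* = 31.
A tax on buyers shifts demand down by 6: (40 - 6) - 6Q = 22 + 6Q, so Q_t = 1. Buyers pay P_b = 34; sellers receive P_s = P_b - 6 = 28.
PS falls from (1/2)(1.5)(9) = 6.75 to (1/2)(1)(6) = 3, a change of -3.75.

-3.75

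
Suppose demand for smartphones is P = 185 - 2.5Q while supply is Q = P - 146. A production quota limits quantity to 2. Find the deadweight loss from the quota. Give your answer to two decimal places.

Rewriting supply in inverse form: P = 146 + Q.
Without the quota, 185 - 2.5Q = 146 + Q gives Q* = 11.1429.
At Q = 2 the demand price is 185 - 2.5(2) = 180 and the supply price is 146 + (2) = 148.
DWL = (1/2)(gap between curves at 2) x (Q* - 2) = (1/2)(32)(9.1429) = 146.2857.

146.29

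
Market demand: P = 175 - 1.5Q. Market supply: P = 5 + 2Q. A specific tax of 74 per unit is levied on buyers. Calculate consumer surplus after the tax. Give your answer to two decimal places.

Pre-tax equilibrium: 175 - 1.5Q = 5 + 2Q gives Q* = 48.5714, P* = 102.1429.
A tax on buyers shifts demand down by 74: (175 - 74) - 1.5Q = 5 + 2Q, so Q_t = 27.4286. Buyers pay P_b = 133.8571; sellers receive P_s = P_b - 74 = 59.8571.
Consumer surplus is the triangle under demand above P_b: (1/2)(27.4286)(175 - 133.8571) = 564.2449.

564.24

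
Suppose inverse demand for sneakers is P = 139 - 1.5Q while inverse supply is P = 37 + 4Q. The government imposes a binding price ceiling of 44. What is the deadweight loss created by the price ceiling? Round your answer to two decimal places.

775.74

Free-market equilibrium: 139 - 1.5Q = 37 + 4Q gives Q* = 18.5455, P* = 111.1818.
At the ceiling price 44, quantity supplied is (44 - 37)/4 = 1.75; supply is the short side, so Q = 1.75 trades at P = 44.
At Q = 1.75 the demand price is 136.375 and the supply price is 44. Deadweight loss is the triangle between the curves from 1.75 to 18.5455: (1/2)(136.375 - 44)(18.5455 - 1.75) = 775.7401.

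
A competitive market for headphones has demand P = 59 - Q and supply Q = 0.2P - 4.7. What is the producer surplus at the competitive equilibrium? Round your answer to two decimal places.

Rewriting supply in inverse form: P = 23.5 + 5Q.
Set 59 - Q = 23.5 + 5Q, which gives 35.5 = 6Q, so Q* = 5.9167 and P* = 59 - (5.9167) = 53.0833.
Producer surplus is the triangle above supply below P*: (1/2)(5.9167)(53.0833 - 23.5) = (1/2)(5.9167)(29.5833) = 87.5174.

87.52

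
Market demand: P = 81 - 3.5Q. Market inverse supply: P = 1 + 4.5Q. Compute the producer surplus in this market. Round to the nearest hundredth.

225.00

Equilibrium: 81 - 3.5Q = 1 + 4.5Q, so Q* = 10 and P* = 46.
The supply curve's price intercept is 1, so PS = (1/2)(Q*)(P* - 1) = (1/2)(10)(45) = 225.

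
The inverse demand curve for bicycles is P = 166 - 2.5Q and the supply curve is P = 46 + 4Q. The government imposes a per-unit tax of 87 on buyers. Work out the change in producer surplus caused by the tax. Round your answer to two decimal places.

Without the tax, 166 - 2.5Q = 46 + 4Q so Q* = 18.4615 and P* = 119.8462.
With the tax, buyers' net willingness to pay falls by 87: (166 - 87) - 2.5Q = 46 + 4Q, so Q_t = 5.0769. Buyers pay P_b = 153.3077; sellers receive P_s = P_b - 87 = 66.3077.
Producers lose the trapezoid between P_s and P* out to Q_t plus the triangle from Q_t to Q*: change in PS = 51.5503 - 681.6568 = -630.1065.

-630.11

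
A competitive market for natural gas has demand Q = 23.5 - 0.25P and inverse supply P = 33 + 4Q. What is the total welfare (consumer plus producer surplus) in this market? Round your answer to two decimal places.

232.56

Rewriting demand in inverse form: P = 94 - 4Q.
Set 94 - 4Q = 33 + 4Q, which gives 61 = 8Q, so Q* = 7.625 and P* = 94 - 4(7.625) = 63.5.
Total surplus is the full triangle between the curves from 0 to Q*: (1/2)(7.625)(94 - 33) = 232.5625.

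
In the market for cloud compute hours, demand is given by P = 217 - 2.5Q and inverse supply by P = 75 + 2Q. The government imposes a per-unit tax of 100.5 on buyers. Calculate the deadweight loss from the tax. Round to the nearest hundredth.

Pre-tax equilibrium: 217 - 2.5Q = 75 + 2Q gives Q* = 31.5556, P* = 138.1111.
With the tax, buyers' net willingness to pay falls by 100.5: (217 - 100.5) - 2.5Q = 75 + 2Q, so Q_t = 9.2222. Buyers pay P_b = 193.9444; sellers receive P_s = P_b - 100.5 = 93.4444.
The welfare triangle lost has base Q* - Q_t = 22.3333 and height t = 100.5, so DWL = (1/2)(22.3333)(100.5) = 1122.25.

1122.25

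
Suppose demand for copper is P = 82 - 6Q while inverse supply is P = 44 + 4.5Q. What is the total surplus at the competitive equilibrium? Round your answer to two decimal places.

68.76

Setting demand equal to supply, 38 = 10.5Q, so Q* = 3.619 and P* = 60.2857.
Total surplus is the full triangle between the curves from 0 to Q*: (1/2)(3.619)(82 - 44) = 68.7619.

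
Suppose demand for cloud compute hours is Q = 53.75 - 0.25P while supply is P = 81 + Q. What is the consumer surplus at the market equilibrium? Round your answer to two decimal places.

1436.48

Rewriting demand in inverse form: P = 215 - 4Q.
Equilibrium: 215 - 4Q = 81 + Q, so Q* = 26.8 and P* = 107.8.
CS is the area between the demand curve and P* from 0 to Q*: (1/2)(26.8)(107.2) = 1436.48.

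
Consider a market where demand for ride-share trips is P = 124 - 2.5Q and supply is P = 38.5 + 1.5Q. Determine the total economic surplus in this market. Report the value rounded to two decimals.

Equilibrium: 124 - 2.5Q = 38.5 + 1.5Q, so Q* = 21.375 and P* = 70.5625.
Total surplus is the full triangle between the curves from 0 to Q*: (1/2)(21.375)(124 - 38.5) = 913.7812.

913.78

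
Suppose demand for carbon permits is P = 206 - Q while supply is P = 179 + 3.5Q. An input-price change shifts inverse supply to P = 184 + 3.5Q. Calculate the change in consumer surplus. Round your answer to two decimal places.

Initial equilibrium: Q_0 = 6, P_0 = 200; CS_0 = (1/2)(6)(6) = 18, PS_0 = (1/2)(6)(21) = 63.
New equilibrium: 206 - Q = 184 + 3.5Q gives Q_1 = 4.8889, P_1 = 201.1111; CS_1 = 11.9506, PS_1 = 41.8272.
Change in consumer surplus = 11.9506 - 18 = -6.0494.

-6.05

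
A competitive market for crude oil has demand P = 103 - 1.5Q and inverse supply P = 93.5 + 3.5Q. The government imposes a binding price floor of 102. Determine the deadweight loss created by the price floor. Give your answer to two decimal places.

3.80

Free-market equilibrium: 103 - 1.5Q = 93.5 + 3.5Q gives Q* = 1.9, P* = 100.15.
At the floor price 102, quantity demanded is (103 - 102)/1.5 = 0.6667; demand is the short side, so Q = 0.6667 trades at P = 102.
The lost-trades triangle has base Q* - 0.6667 = 1.2333 and height equal to the gap between the curves at Q = 0.6667, which is 102 - 95.8333 = 6.1667. DWL = (1/2)(1.2333)(6.1667) = 3.8028.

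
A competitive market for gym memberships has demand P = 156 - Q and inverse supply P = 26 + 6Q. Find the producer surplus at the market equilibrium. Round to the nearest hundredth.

Equilibrium: 156 - Q = 26 + 6Q, so Q* = 18.5714 and P* = 137.4286.
The supply curve's price intercept is 26, so PS = (1/2)(Q*)(P* - 26) = (1/2)(18.5714)(111.4286) = 1034.6939.

1034.69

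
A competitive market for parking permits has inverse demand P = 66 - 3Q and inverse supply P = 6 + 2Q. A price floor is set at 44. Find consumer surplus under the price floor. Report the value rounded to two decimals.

80.67

Without the control, 66 - 3Q = 6 + 2Q so Q* = 12 and P* = 30.
At P = 44, buyers demand (66 - 44)/3 = 7.3333 while sellers would supply more, so the quantity traded is 7.3333 at price 44.
CS is the triangle under demand above 44: (1/2)(7.3333)(66 - 44) = 80.6667.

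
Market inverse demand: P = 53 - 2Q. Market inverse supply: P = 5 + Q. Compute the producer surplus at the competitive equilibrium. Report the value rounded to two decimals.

Equilibrium: 53 - 2Q = 5 + Q, so Q* = 16 and P* = 21.
PS is the area between P* and the supply curve from 0 to Q*: (1/2)(16)(16) = 128.

128.00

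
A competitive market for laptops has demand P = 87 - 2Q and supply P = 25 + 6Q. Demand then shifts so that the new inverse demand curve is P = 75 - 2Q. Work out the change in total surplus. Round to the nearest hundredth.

-84.00

Initial equilibrium: Q_0 = 7.75, P_0 = 71.5; CS_0 = (1/2)(7.75)(15.5) = 60.0625, PS_0 = (1/2)(7.75)(46.5) = 180.1875.
New equilibrium: 75 - 2Q = 25 + 6Q gives Q_1 = 6.25, P_1 = 62.5; CS_1 = 39.0625, PS_1 = 117.1875.
Change in total surplus = (39.0625 + 117.1875) - (60.0625 + 180.1875) = -84.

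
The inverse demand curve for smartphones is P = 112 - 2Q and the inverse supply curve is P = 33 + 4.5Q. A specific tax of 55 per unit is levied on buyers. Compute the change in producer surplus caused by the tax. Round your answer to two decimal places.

-301.69

Pre-tax equilibrium: 112 - 2Q = 33 + 4.5Q gives Q* = 12.1538, P* = 87.6923.
A tax on buyers shifts demand down by 55: (112 - 55) - 2Q = 33 + 4.5Q, so Q_t = 3.6923. Buyers pay P_b = 104.6154; sellers receive P_s = P_b - 55 = 49.6154.
PS falls from (1/2)(12.1538)(54.6923) = 332.3609 to (1/2)(3.6923)(16.6154) = 30.6746, a change of -301.6864.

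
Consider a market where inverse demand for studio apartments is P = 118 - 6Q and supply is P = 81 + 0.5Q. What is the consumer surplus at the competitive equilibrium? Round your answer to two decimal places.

Setting demand equal to supply, 37 = 6.5Q, so Q* = 5.6923 and P* = 83.8462.
The demand choke price is 118, so CS = (1/2)(Q*)(118 - P*) = (1/2)(5.6923)(34.1538) = 97.2071.

97.21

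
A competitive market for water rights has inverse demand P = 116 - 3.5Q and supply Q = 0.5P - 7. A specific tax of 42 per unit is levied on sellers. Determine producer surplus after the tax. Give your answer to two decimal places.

119.01

Rewriting supply in inverse form: P = 14 + 2Q.
Without the tax, 116 - 3.5Q = 14 + 2Q so Q* = 18.5455 and P* = 51.0909.
A tax on sellers shifts supply up by 42: 116 - 3.5Q = 14 + 2Q + 42, so Q_t = 10.9091. Buyers pay P_b = 77.8182; sellers receive P_s = P_b - 42 = 35.8182.
PS = (1/2)(Q_t)(P_s - 14) = (1/2)(10.9091)(21.8182) = 119.0083.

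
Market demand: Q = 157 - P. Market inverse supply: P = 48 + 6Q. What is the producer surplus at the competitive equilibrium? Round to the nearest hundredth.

Rewriting demand in inverse form: P = 157 - Q.
Set 157 - Q = 48 + 6Q, which gives 109 = 7Q, so Q* = 15.5714 and P* = 157 - (15.5714) = 141.4286.
Producer surplus is the triangle above supply below P*: (1/2)(15.5714)(141.4286 - 48) = (1/2)(15.5714)(93.4286) = 727.4082.

727.41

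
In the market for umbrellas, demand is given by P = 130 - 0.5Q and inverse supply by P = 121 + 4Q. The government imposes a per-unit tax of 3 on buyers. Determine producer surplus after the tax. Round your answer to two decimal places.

Pre-tax equilibrium: 130 - 0.5Q = 121 + 4Q gives Q* = 2, P* = 129.
With the tax, buyers' net willingness to pay falls by 3: (130 - 3) - 0.5Q = 121 + 4Q, so Q_t = 1.3333. Buyers pay P_b = 129.3333; sellers receive P_s = P_b - 3 = 126.3333.
PS = (1/2)(Q_t)(P_s - 121) = (1/2)(1.3333)(5.3333) = 3.5556.

3.56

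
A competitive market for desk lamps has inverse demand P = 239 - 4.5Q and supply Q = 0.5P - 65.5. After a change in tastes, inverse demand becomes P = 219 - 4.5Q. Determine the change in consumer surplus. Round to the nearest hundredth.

-208.76

Rewriting supply in inverse form: P = 131 + 2Q.
Initial equilibrium: Q_0 = 16.6154, P_0 = 164.2308; CS_0 = (1/2)(16.6154)(74.7692) = 621.1598, PS_0 = (1/2)(16.6154)(33.2308) = 276.071.
New equilibrium: 219 - 4.5Q = 131 + 2Q gives Q_1 = 13.5385, P_1 = 158.0769; CS_1 = 412.4024, PS_1 = 183.2899.
Change in consumer surplus = 412.4024 - 621.1598 = -208.7574.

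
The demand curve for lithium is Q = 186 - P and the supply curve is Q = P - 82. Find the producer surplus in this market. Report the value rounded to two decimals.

1352.00

Rewriting demand in inverse form: P = 186 - Q.
Rewriting supply in inverse form: P = 82 + Q.
Setting demand equal to supply, 104 = 2Q, so Q* = 52 and P* = 134.
Producer surplus is the triangle above supply below P*: (1/2)(52)(134 - 82) = (1/2)(52)(52) = 1352.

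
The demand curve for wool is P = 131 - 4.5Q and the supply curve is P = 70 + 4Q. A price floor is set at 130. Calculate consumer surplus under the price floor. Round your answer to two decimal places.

0.11

Free-market equilibrium: 131 - 4.5Q = 70 + 4Q gives Q* = 7.1765, P* = 98.7059.
At the floor price 130, quantity demanded is (131 - 130)/4.5 = 0.2222; demand is the short side, so Q = 0.2222 trades at P = 130.
CS is the triangle under demand above 130: (1/2)(0.2222)(131 - 130) = 0.1111.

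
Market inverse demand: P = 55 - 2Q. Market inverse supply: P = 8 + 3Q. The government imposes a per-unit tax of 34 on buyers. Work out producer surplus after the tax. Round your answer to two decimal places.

10.14

Pre-tax equilibrium: 55 - 2Q = 8 + 3Q gives Q* = 9.4, P* = 36.2.
With the tax, buyers' net willingness to pay falls by 34: (55 - 34) - 2Q = 8 + 3Q, so Q_t = 2.6. Buyers pay P_b = 49.8; sellers receive P_s = P_b - 34 = 15.8.
PS = (1/2)(Q_t)(P_s - 8) = (1/2)(2.6)(7.8) = 10.14.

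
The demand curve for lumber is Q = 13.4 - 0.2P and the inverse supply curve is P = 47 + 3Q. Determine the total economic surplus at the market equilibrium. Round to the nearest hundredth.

25.00

Rewriting demand in inverse form: P = 67 - 5Q.
Setting demand equal to supply, 20 = 8Q, so Q* = 2.5 and P* = 54.5.
CS = (1/2)(2.5)(12.5) = 15.625 and PS = (1/2)(2.5)(7.5) = 9.375, so total surplus = 25.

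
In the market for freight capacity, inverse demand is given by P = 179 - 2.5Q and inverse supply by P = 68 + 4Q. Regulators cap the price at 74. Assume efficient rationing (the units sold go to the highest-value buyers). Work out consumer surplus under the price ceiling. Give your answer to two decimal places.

154.69

Free-market equilibrium: 179 - 2.5Q = 68 + 4Q gives Q* = 17.0769, P* = 136.3077.
At the ceiling price 74, quantity supplied is (74 - 68)/4 = 1.5; supply is the short side, so Q = 1.5 trades at P = 74.
The demand price at Q = 1.5 is 175.25. CS is the trapezoid between demand and 74 over [0, 1.5]: (1/2)[(179 - 74) + (175.25 - 74)](1.5) = 154.6875.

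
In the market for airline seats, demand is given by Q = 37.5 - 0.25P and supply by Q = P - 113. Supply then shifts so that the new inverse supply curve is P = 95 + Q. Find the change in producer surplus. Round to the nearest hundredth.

33.12

Rewriting demand in inverse form: P = 150 - 4Q.
Rewriting supply in inverse form: P = 113 + Q.
Initial equilibrium: Q_0 = 7.4, P_0 = 120.4; CS_0 = (1/2)(7.4)(29.6) = 109.52, PS_0 = (1/2)(7.4)(7.4) = 27.38.
New equilibrium: 150 - 4Q = 95 + Q gives Q_1 = 11, P_1 = 106; CS_1 = 242, PS_1 = 60.5.
Change in producer surplus = 60.5 - 27.38 = 33.12.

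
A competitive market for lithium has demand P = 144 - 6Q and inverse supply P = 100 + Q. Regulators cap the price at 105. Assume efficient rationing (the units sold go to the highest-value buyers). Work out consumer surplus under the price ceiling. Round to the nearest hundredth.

Free-market equilibrium: 144 - 6Q = 100 + Q gives Q* = 6.2857, P* = 106.2857.
At the ceiling price 105, quantity supplied is (105 - 100)/1 = 5; supply is the short side, so Q = 5 trades at P = 105.
The demand price at Q = 5 is 114. CS is the trapezoid between demand and 105 over [0, 5]: (1/2)[(144 - 105) + (114 - 105)](5) = 120.

120.00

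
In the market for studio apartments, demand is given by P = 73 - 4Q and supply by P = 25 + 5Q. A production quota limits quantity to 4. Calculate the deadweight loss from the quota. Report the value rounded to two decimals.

Unrestricted equilibrium: Q* = (73 - 25)/(4 + 5) = 5.3333.
At Q = 4 the demand price is 73 - 4(4) = 57 and the supply price is 25 + 5(4) = 45.
DWL = (1/2)(gap between curves at 4) x (Q* - 4) = (1/2)(12)(1.3333) = 8.

8.00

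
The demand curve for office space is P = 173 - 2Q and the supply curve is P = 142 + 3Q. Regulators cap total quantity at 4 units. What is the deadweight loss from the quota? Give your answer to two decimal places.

12.10

Without the quota, 173 - 2Q = 142 + 3Q gives Q* = 6.2.
At Q = 4 the demand price is 173 - 2(4) = 165 and the supply price is 142 + 3(4) = 154.
Deadweight loss is the triangle between the curves from 4 to 6.2: (1/2)(165 - 154)(6.2 - 4) = 12.1.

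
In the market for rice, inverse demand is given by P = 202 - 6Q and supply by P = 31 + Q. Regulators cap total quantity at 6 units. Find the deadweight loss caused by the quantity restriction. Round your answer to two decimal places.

1188.64

Unrestricted equilibrium: Q* = (202 - 31)/(6 + 1) = 24.4286.
At Q = 6 the demand price is 202 - 6(6) = 166 and the supply price is 31 + (6) = 37.
DWL = (1/2)(gap between curves at 6) x (Q* - 6) = (1/2)(129)(18.4286) = 1188.6429.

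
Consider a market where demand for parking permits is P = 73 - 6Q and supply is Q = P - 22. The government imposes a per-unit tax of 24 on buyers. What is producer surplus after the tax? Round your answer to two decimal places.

7.44

Rewriting supply in inverse form: P = 22 + Q.
Without the tax, 73 - 6Q = 22 + Q so Q* = 7.2857 and P* = 29.2857.
A tax on buyers shifts demand down by 24: (73 - 24) - 6Q = 22 + Q, so Q_t = 3.8571. Buyers pay P_b = 49.8571; sellers receive P_s = P_b - 24 = 25.8571.
PS = (1/2)(Q_t)(P_s - 22) = (1/2)(3.8571)(3.8571) = 7.4388.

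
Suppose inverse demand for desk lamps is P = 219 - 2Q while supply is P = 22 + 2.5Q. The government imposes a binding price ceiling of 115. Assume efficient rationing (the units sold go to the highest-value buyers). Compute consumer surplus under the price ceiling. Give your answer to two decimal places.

2484.96

Without the control, 219 - 2Q = 22 + 2.5Q so Q* = 43.7778 and P* = 131.4444.
At the ceiling price 115, quantity supplied is (115 - 22)/2.5 = 37.2; supply is the short side, so Q = 37.2 trades at P = 115.
The demand price at Q = 37.2 is 144.6. CS is the trapezoid between demand and 115 over [0, 37.2]: (1/2)[(219 - 115) + (144.6 - 115)](37.2) = 2484.96.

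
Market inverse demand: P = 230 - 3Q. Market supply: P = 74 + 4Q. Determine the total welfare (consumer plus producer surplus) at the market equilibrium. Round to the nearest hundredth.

Equilibrium: 230 - 3Q = 74 + 4Q, so Q* = 22.2857 and P* = 163.1429.
CS = (1/2)(22.2857)(66.8571) = 744.9796 and PS = (1/2)(22.2857)(89.1429) = 993.3061, so total surplus = 1738.2857.

1738.29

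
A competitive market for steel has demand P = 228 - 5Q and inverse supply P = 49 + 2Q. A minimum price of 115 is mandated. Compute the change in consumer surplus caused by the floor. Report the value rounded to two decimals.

-357.84

Free-market equilibrium: 228 - 5Q = 49 + 2Q gives Q* = 25.5714, P* = 100.1429.
At the floor price 115, quantity demanded is (228 - 115)/5 = 22.6; demand is the short side, so Q = 22.6 trades at P = 115.
CS goes from (1/2)(25.5714)(127.8571) = 1634.7449 to 1276.9 (computed as (228 - 115)(22.6) - (1/2)(5)(22.6)^2), a change of -357.8449.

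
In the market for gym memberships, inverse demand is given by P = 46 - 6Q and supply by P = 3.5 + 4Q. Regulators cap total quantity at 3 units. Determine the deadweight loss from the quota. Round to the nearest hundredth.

7.81

Without the quota, 46 - 6Q = 3.5 + 4Q gives Q* = 4.25.
At Q = 3 the demand price is 46 - 6(3) = 28 and the supply price is 3.5 + 4(3) = 15.5.
DWL = (1/2)(gap between curves at 3) x (Q* - 3) = (1/2)(12.5)(1.25) = 7.8125.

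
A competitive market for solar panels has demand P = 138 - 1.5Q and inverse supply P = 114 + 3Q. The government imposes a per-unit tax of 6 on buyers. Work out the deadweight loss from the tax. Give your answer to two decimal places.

4.00

Pre-tax equilibrium: 138 - 1.5Q = 114 + 3Q gives Q* = 5.3333, P* = 130.
With the tax, buyers' net willingness to pay falls by 6: (138 - 6) - 1.5Q = 114 + 3Q, so Q_t = 4. Buyers pay P_b = 132; sellers receive P_s = P_b - 6 = 126.
The welfare triangle lost has base Q* - Q_t = 1.3333 and height t = 6, so DWL = (1/2)(1.3333)(6) = 4.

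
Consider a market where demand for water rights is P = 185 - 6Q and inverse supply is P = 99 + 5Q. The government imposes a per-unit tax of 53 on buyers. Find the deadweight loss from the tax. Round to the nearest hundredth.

Pre-tax equilibrium: 185 - 6Q = 99 + 5Q gives Q* = 7.8182, P* = 138.0909.
With the tax, buyers' net willingness to pay falls by 53: (185 - 53) - 6Q = 99 + 5Q, so Q_t = 3. Buyers pay P_b = 167; sellers receive P_s = P_b - 53 = 114.
Deadweight loss is the triangle between the curves from Q_t to Q*: (1/2)(7.8182 - 3)(53) = 127.6818.

127.68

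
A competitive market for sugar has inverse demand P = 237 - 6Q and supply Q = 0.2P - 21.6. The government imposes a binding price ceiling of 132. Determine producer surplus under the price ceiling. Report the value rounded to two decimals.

57.60

Rewriting supply in inverse form: P = 108 + 5Q.
Without the control, 237 - 6Q = 108 + 5Q so Q* = 11.7273 and P* = 166.6364.
At P = 132, sellers supply (132 - 108)/5 = 4.8 while buyers want more, so the quantity traded is 4.8 at price 132.
PS is the triangle above supply below 132: (1/2)(4.8)(132 - 108) = 57.6.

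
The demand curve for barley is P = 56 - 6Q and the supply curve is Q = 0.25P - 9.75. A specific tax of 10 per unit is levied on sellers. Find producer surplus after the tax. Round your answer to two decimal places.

Rewriting supply in inverse form: P = 39 + 4Q.
Pre-tax equilibrium: 56 - 6Q = 39 + 4Q gives Q* = 1.7, P* = 45.8.
A tax on sellers shifts supply up by 10: 56 - 6Q = 39 + 4Q + 10, so Q_t = 0.7. Buyers pay P_b = 51.8; sellers receive P_s = P_b - 10 = 41.8.
Producer surplus is the triangle above supply below P_s: (1/2)(0.7)(41.8 - 39) = 0.98.

0.98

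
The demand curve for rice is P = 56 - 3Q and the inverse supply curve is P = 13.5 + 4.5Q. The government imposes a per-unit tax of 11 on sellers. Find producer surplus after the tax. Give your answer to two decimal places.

39.69

Without the tax, 56 - 3Q = 13.5 + 4.5Q so Q* = 5.6667 and P* = 39.
A tax on sellers shifts supply up by 11: 56 - 3Q = 13.5 + 4.5Q + 11, so Q_t = 4.2. Buyers pay P_b = 43.4; sellers receive P_s = P_b - 11 = 32.4.
Producer surplus is the triangle above supply below P_s: (1/2)(4.2)(32.4 - 13.5) = 39.69.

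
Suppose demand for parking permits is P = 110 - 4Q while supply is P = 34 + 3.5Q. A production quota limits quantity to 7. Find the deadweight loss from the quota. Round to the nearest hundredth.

Unrestricted equilibrium: Q* = (110 - 34)/(4 + 3.5) = 10.1333.
At Q = 7 the demand price is 110 - 4(7) = 82 and the supply price is 34 + 3.5(7) = 58.5.
DWL = (1/2)(gap between curves at 7) x (Q* - 7) = (1/2)(23.5)(3.1333) = 36.8167.

36.82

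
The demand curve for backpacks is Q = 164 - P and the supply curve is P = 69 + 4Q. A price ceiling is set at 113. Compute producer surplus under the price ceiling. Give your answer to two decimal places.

Rewriting demand in inverse form: P = 164 - Q.
Free-market equilibrium: 164 - Q = 69 + 4Q gives Q* = 19, P* = 145.
At P = 113, sellers supply (113 - 69)/4 = 11 while buyers want more, so the quantity traded is 11 at price 113.
PS is the triangle above supply below 113: (1/2)(11)(113 - 69) = 242.

242.00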